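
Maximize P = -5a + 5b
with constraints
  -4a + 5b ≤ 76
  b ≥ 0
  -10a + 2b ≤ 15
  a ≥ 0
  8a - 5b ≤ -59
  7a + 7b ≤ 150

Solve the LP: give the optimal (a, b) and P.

Feasible corners and P = -5a + 5b:
  (11/6, 50/3) → P = 445/6
  (218/63, 1132/63) → P = 4570/63
  (43/34, 235/17) → P = 2135/34
  (337/91, 1613/91) → P = 6380/91

The optimum lies where -4a + 5b = 76 and -10a + 2b = 15.
Solving simultaneously gives a = 11/6, b = 50/3.

a = 11/6, b = 50/3, maximum P = 445/6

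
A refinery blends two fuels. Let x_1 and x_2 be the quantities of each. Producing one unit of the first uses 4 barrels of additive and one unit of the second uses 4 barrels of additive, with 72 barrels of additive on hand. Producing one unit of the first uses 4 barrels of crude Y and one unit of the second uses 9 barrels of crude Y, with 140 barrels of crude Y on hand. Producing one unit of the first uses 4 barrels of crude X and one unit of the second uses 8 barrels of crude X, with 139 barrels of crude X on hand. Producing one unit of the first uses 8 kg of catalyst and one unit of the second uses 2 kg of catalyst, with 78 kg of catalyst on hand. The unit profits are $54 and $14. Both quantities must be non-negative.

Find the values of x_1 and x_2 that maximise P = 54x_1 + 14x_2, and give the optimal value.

Vertices and P = 54x_1 + 14x_2:
  (0, 0) → P = 0
  (0, 140/9) → P = 1960/9
  (39/4, 0) → P = 1053/2
  (22/5, 68/5) → P = 428
  (7, 11) → P = 532

x_1 = 7, x_2 = 11, maximum P = 532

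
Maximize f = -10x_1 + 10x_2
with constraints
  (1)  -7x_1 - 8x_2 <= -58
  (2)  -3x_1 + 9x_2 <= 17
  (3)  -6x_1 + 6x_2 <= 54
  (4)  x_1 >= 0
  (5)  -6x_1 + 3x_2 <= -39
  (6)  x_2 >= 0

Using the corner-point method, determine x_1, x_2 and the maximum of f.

x_1 = 134/15, x_2 = 73/15, maximum f = -122/3

Extreme points and f = -10x_1 + 10x_2:
  (162/23, 25/23) → f = -1370/23
  (58/7, 0) → f = -580/7
  (134/15, 73/15) → f = -122/3
The feasible region is unbounded (it extends along (3, 1), (1, 0)), but f strictly decreases along every unbounded feasible direction, so there is no improving ray and the maximum is attained at a vertex.

The optimum lies where -3x_1 + 9x_2 = 17 and -6x_1 + 3x_2 = -39.
Solving simultaneously gives x_1 = 134/15, x_2 = 73/15.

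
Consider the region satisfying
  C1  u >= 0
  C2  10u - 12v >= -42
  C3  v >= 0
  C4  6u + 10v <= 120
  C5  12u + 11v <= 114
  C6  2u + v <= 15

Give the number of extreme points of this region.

5

Pairwise boundary intersections that survive every other constraint:
  (0, 7/2)
  (0, 0)
  (453/127, 822/127)
  (15/2, 0)
  (51/10, 24/5)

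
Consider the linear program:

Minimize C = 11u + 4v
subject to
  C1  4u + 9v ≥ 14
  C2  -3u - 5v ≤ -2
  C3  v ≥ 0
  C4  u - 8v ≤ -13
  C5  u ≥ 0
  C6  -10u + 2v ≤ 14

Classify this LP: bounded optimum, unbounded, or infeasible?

bounded optimum

Corner points and C = 11u + 4v:
  (0, 13/8) → C = 13/2
  (0, 7) → C = 28
The feasible region has finitely many vertices and no improving ray; the minimum is 13/2 at (0, 13/8).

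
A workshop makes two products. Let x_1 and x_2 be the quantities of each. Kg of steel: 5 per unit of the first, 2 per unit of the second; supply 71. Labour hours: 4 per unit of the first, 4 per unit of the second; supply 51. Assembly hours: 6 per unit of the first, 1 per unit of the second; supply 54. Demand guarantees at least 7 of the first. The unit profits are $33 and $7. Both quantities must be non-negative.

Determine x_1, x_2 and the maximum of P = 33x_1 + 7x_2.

Vertices and P = 33x_1 + 7x_2:
  (9, 0) → P = 297
  (7, 0) → P = 231
  (33/4, 9/2) → P = 1215/4
  (7, 23/4) → P = 1085/4

At the optimal vertex, 4x_1 + 4x_2 = 51 and 6x_1 + x_2 = 54.
Solving simultaneously gives x_1 = 33/4, x_2 = 9/2.

x_1 = 33/4, x_2 = 9/2, maximum P = 1215/4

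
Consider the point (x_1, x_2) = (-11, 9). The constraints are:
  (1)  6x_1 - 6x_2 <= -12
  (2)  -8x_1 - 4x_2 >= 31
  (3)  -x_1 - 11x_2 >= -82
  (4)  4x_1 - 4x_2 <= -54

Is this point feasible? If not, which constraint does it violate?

not feasible — violates (3)

Constraint (3): -x_1 - 11x_2 = -88, which is not ≥ -82. All other constraints are satisfied.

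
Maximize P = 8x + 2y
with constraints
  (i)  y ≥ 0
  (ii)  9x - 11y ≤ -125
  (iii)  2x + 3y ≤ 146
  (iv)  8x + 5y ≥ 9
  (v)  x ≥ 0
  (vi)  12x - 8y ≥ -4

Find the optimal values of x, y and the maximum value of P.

Feasible corners and P = 8x + 2y:
  (1231/49, 1564/49) → P = 12976/49
  (239/15, 122/5) → P = 2644/15
  (289/13, 440/13) → P = 3192/13

At the optimal vertex, 9x - 11y = -125 and 2x + 3y = 146.
Solving simultaneously gives x = 1231/49, y = 1564/49.

x = 1231/49, y = 1564/49, maximum P = 12976/49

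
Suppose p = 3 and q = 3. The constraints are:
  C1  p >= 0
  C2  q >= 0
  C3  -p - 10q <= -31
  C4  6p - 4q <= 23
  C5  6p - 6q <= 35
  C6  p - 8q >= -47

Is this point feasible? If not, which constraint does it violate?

feasible

C1: 3 ≥ 0 ✓
C2: 3 ≥ 0 ✓
C3: -33 ≤ -31 ✓
C4: 6 ≤ 23 ✓
C5: 0 ≤ 35 ✓
C6: -21 ≥ -47 ✓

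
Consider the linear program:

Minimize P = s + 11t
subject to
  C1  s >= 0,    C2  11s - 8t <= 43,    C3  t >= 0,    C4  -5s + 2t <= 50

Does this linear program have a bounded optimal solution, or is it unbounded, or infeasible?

bounded optimum

Corner points and P = s + 11t:
  (0, 0) → P = 0
  (0, 25) → P = 275
  (43/11, 0) → P = 43/11
The feasible region has finitely many vertices and no improving ray; the minimum is 0 at (0, 0).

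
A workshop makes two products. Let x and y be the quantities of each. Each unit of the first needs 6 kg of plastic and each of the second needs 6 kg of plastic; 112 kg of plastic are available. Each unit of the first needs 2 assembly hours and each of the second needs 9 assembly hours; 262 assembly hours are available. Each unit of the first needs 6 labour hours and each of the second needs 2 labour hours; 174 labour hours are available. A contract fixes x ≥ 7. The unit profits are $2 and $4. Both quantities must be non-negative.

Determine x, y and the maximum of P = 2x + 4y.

x = 7, y = 35/3, maximum P = 182/3

Extreme points and P = 2x + 4y:
  (56/3, 0) → P = 112/3
  (7, 0) → P = 14
  (7, 35/3) → P = 182/3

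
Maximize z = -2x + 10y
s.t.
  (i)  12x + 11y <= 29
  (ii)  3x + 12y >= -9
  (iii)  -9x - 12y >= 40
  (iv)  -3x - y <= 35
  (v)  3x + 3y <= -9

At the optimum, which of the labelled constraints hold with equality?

(iii) and (iv)

Corner points and z = -2x + 10y:
  (-31/6, 13/24) → z = 63/4
  (-137/11, 26/11) → z = 534/11
  (-380/27, 65/9) → z = 2710/27

The maximum is at (-380/27, 65/9). Substituting into each constraint, equality holds for (iii) and (iv); the remaining constraints have slack.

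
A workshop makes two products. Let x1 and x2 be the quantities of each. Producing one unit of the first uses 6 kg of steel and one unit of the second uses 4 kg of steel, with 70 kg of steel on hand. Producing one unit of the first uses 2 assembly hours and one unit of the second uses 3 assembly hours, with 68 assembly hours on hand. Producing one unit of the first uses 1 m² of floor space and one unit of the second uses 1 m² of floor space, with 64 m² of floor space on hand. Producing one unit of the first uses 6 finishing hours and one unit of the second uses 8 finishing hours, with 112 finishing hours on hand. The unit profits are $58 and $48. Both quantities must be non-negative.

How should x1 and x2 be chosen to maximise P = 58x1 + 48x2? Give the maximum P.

Corner points and P = 58x1 + 48x2:
  (0, 0) → P = 0
  (0, 14) → P = 672
  (35/3, 0) → P = 2030/3
  (14/3, 21/2) → P = 2324/3

x1 = 14/3, x2 = 21/2, maximum P = 2324/3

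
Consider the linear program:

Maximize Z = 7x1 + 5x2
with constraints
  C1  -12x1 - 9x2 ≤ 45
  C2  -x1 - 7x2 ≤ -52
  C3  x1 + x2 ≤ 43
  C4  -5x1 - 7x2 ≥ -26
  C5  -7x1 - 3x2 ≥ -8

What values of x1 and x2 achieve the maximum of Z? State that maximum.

x1 = -13/2, x2 = 117/14, maximum Z = -26/7

The optimum lies where -x1 - 7x2 = -52 and -5x1 - 7x2 = -26.
Solving simultaneously gives x1 = -13/2, x2 = 117/14.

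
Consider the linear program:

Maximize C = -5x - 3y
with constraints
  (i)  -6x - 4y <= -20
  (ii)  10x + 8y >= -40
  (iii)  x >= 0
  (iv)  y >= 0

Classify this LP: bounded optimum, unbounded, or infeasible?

bounded optimum

Corner points and C = -5x - 3y:
  (0, 5) → C = -15
  (10/3, 0) → C = -50/3
The feasible region has finitely many vertices and no improving ray; the maximum is -15 at (0, 5).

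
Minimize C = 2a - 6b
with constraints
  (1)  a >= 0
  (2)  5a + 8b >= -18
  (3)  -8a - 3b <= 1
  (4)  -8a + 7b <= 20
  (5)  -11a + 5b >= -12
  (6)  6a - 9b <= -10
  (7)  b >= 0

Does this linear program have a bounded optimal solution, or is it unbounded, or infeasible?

bounded optimum

Vertices and C = 2a - 6b:
  (0, 20/7) → C = -120/7
  (0, 10/9) → C = -20/3
  (184/37, 316/37) → C = -1528/37
  (158/69, 182/69) → C = -776/69
The feasible region has finitely many vertices and no improving ray; the minimum is -1528/37 at (184/37, 316/37).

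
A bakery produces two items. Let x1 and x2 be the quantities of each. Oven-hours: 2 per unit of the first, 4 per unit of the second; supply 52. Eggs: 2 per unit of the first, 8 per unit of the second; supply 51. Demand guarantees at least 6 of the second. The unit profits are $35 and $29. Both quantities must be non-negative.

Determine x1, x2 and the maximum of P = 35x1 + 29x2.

Feasible corners and P = 35x1 + 29x2:
  (0, 51/8) → P = 1479/8
  (0, 6) → P = 174
  (3/2, 6) → P = 453/2

At the optimal vertex, 2x1 + 8x2 = 51 and x2 = 6.
Solving simultaneously gives x1 = 3/2, x2 = 6.

x1 = 3/2, x2 = 6, maximum P = 453/2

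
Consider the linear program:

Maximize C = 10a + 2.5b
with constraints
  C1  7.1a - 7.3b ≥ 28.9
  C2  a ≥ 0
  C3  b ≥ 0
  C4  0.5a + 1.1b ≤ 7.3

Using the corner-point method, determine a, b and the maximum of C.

a = 14.6, b = 0, maximum C = 146

Vertices and C = 10a + 2.5b:
  (289/71, 0) → C = 2890/71
  (1418/191, 623/191) → C = 31475/382
  (73/5, 0) → C = 146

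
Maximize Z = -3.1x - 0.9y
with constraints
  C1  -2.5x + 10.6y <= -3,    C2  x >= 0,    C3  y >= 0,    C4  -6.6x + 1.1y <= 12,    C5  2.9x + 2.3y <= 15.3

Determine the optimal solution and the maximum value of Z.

x = 1.2, y = 0, maximum Z = -3.72

Corner points and Z = -3.1x - 0.9y:
  (6/5, 0) → Z = -93/25
  (16908/3649, 2955/3649) → Z = -550743/36490
  (153/29, 0) → Z = -4743/290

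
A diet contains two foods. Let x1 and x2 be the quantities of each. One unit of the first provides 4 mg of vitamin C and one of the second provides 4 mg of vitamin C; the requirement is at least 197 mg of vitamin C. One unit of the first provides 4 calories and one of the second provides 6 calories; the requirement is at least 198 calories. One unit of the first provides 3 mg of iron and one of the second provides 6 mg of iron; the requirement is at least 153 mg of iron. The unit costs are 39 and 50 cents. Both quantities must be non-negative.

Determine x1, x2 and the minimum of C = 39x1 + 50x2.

Corner points and C = 39x1 + 50x2:
  (0, 197/4) → C = 4925/2
  (51, 0) → C = 1989
  (95/2, 7/4) → C = 1940
The feasible region is unbounded (it extends along (0, 1), (1, 0)), but C strictly increases along every unbounded feasible direction, so there is no improving ray and the minimum is attained at a vertex.

At the optimal vertex, 4x1 + 4x2 = 197 and 3x1 + 6x2 = 153.
Solving simultaneously gives x1 = 95/2, x2 = 7/4.

x1 = 95/2, x2 = 7/4, minimum C = 1940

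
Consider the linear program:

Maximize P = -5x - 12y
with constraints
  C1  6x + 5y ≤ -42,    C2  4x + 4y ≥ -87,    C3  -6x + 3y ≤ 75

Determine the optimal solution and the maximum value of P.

Extreme points and P = -5x - 12y:
  (267/4, -177/2) → P = 2913/4
  (-167/16, 33/8) → P = 43/16
  (-187/12, -37/6) → P = 1823/12

The optimum lies where 6x + 5y = -42 and 4x + 4y = -87.
Solving simultaneously gives x = 267/4, y = -177/2.

x = 267/4, y = -177/2, maximum P = 2913/4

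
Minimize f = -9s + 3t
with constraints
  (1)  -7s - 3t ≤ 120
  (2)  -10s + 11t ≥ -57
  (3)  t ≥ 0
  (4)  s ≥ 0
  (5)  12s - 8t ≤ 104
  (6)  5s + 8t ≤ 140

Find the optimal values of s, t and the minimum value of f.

Vertices and f = -9s + 3t:
  (57/10, 0) → f = -513/10
  (172/13, 89/13) → f = -1281/13
  (0, 0) → f = 0
  (0, 35/2) → f = 105/2
  (244/17, 145/17) → f = -1761/17

The binding constraints are 12s - 8t = 104 and 5s + 8t = 140.
Solving simultaneously gives s = 244/17, t = 145/17.

s = 244/17, t = 145/17, minimum f = -1761/17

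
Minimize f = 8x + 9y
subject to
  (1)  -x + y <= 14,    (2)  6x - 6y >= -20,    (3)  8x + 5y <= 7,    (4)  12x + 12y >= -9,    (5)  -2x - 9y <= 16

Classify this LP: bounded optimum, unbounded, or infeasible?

bounded optimum

Extreme points and f = 8x + 9y:
  (-29/39, 101/39) → f = 677/39
  (-49/24, 31/24) → f = -113/24
  (143/62, -71/31) → f = -67/31
  (37/28, -29/14) → f = -113/14
The feasible region has finitely many vertices and no improving ray; the minimum is -113/14 at (37/28, -29/14).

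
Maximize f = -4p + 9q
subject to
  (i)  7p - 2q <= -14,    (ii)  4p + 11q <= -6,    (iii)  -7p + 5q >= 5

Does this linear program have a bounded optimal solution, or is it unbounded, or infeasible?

From the feasible point (-166/85, 14/85), moving in the direction (-11, 4) keeps every constraint satisfied while f increases without bound.

unbounded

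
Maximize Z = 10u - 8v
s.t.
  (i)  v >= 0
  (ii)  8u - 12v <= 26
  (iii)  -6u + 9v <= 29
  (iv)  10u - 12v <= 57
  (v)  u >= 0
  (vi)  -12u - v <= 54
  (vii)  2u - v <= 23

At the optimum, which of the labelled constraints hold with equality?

(iv) and (vii)

Feasible corners and Z = 10u - 8v:
  (13/4, 0) → Z = 65/2
  (0, 0) → Z = 0
  (31/2, 49/6) → Z = 269/3
  (0, 29/9) → Z = -232/9
  (59/3, 49/3) → Z = 66
  (219/14, 58/7) → Z = 631/7

The maximum is at (219/14, 58/7). Substituting into each constraint, equality holds for (iv) and (vii); the remaining constraints have slack.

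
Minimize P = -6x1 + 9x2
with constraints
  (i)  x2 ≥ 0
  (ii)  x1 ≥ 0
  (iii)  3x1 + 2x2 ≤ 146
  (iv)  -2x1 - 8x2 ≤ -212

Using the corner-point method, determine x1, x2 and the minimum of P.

Feasible corners and P = -6x1 + 9x2:
  (0, 73) → P = 657
  (0, 53/2) → P = 477/2
  (186/5, 86/5) → P = -342/5

The binding constraints are 3x1 + 2x2 = 146 and -2x1 - 8x2 = -212.
Solving simultaneously gives x1 = 186/5, x2 = 86/5.

x1 = 186/5, x2 = 86/5, minimum P = -342/5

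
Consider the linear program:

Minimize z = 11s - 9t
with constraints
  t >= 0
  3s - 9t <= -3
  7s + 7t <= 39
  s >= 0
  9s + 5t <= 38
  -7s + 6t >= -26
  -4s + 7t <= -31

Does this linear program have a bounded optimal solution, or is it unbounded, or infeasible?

The boundaries 3s - 9t = -3 and s = 0 meet at (0, 1/3), but that point violates -4s + 7t ≤ -31. Every candidate vertex is excluded by some other constraint, so the feasible region is empty.

infeasible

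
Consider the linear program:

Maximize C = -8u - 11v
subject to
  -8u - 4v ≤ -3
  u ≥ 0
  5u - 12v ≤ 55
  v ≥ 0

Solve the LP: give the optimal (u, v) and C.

The feasible region is unbounded (it extends along (0, 1), (12, 5)), but C strictly decreases along every unbounded feasible direction, so there is no improving ray and the maximum is attained at a vertex.

The binding constraints are -8u - 4v = -3 and v = 0.
Solving simultaneously gives u = 3/8, v = 0.

u = 3/8, v = 0, maximum C = -3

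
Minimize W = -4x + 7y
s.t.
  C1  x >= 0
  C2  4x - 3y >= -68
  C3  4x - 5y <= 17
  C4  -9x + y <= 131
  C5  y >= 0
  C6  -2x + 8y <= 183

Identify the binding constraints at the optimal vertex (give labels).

C3 and C5

Vertices and W = -4x + 7y:
  (0, 68/3) → W = 476/3
  (0, 0) → W = 0
  (5/26, 298/13) → W = 2076/13
  (17/4, 0) → W = -17
  (1051/22, 383/11) → W = 579/11

The minimum is at (17/4, 0). Substituting into each constraint, equality holds for C3 and C5; the remaining constraints have slack.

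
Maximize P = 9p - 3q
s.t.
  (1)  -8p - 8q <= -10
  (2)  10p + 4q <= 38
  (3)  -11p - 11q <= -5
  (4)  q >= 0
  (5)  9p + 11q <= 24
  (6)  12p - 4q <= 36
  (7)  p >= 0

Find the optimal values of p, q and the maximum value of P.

Feasible corners and P = 9p - 3q:
  (5/4, 0) → P = 45/4
  (0, 5/4) → P = -15/4
  (8/3, 0) → P = 24
  (0, 24/11) → P = -72/11

p = 8/3, q = 0, maximum P = 24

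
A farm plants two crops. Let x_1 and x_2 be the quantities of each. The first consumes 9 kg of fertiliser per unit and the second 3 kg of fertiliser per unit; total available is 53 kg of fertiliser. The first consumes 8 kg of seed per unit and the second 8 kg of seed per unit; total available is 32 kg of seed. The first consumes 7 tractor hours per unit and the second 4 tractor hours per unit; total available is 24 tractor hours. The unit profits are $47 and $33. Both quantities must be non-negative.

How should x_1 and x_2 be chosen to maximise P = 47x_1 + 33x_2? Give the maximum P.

x_1 = 8/3, x_2 = 4/3, maximum P = 508/3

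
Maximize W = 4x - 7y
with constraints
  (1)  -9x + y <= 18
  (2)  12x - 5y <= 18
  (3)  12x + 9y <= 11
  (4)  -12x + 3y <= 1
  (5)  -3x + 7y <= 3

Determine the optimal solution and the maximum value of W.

x = -59/24, y = -19/2, maximum W = 170/3

Corner points and W = 4x - 7y:
  (31/24, -1/2) → W = 26/3
  (-59/24, -19/2) → W = 170/3
  (50/111, 23/37) → W = -283/111
  (2/75, 11/25) → W = -223/75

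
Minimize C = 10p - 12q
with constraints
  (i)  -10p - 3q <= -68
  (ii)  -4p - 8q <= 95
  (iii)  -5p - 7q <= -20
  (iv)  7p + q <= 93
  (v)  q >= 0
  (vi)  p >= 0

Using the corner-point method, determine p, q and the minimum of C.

p = 0, q = 93, minimum C = -1116

Feasible corners and C = 10p - 12q:
  (34/5, 0) → C = 68
  (0, 68/3) → C = -272
  (93/7, 0) → C = 930/7
  (0, 93) → C = -1116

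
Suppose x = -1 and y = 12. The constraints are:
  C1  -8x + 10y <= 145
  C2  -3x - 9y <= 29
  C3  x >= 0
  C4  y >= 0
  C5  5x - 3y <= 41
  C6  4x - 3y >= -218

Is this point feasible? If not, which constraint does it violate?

Constraint C3: x = -1, which is not ≥ 0. All other constraints are satisfied.

not feasible — violates C3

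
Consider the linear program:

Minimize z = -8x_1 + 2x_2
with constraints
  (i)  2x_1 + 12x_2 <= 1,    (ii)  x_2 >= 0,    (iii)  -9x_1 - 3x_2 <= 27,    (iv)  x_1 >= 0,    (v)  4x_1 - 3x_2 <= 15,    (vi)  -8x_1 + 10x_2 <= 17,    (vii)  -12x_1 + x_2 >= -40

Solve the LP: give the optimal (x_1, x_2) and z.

x_1 = 1/2, x_2 = 0, minimum z = -4

Corner points and z = -8x_1 + 2x_2:
  (1/2, 0) → z = -4
  (0, 1/12) → z = 1/6
  (0, 0) → z = 0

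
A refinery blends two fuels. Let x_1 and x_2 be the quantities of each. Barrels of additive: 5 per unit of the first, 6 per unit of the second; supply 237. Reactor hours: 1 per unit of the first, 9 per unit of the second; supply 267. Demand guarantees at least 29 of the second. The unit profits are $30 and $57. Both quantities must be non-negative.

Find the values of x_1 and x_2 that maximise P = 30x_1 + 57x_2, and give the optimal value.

Corner points and P = 30x_1 + 57x_2:
  (0, 89/3) → P = 1691
  (0, 29) → P = 1653
  (6, 29) → P = 1833

The binding constraints are x_1 + 9x_2 = 267 and x_2 = 29.
Solving simultaneously gives x_1 = 6, x_2 = 29.

x_1 = 6, x_2 = 29, maximum P = 1833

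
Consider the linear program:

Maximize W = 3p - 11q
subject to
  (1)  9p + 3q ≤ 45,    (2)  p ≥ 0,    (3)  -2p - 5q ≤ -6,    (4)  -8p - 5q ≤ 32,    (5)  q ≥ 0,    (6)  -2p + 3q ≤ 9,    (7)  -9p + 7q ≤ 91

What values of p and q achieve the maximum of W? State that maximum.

p = 5, q = 0, maximum W = 15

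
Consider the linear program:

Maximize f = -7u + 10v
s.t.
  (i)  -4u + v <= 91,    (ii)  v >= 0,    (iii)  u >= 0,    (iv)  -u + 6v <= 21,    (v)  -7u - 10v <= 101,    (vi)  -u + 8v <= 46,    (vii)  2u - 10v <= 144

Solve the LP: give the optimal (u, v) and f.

Corner points and f = -7u + 10v:
  (0, 0) → f = 0
  (72, 0) → f = -504
  (0, 7/2) → f = 35
  (54, 25/2) → f = -253
  (806/3, 118/3) → f = -4462/3

u = 0, v = 7/2, maximum f = 35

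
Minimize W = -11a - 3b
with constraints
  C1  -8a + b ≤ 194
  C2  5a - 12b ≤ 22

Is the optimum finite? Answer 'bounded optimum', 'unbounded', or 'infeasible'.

unbounded

From the feasible point (-2350/91, -1146/91), moving in the direction (12, 5) keeps every constraint satisfied while W decreases without bound.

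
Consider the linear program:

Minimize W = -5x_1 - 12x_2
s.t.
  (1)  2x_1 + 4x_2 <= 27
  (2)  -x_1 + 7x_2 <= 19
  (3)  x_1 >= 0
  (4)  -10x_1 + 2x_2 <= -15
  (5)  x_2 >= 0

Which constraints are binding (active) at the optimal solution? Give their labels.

(1) and (2)

Corner points and W = -5x_1 - 12x_2:
  (113/18, 65/18) → W = -1345/18
  (27/2, 0) → W = -135/2
  (143/68, 205/68) → W = -3175/68
  (3/2, 0) → W = -15/2

The minimum is at (113/18, 65/18). Substituting into each constraint, equality holds for (1) and (2); the remaining constraints have slack.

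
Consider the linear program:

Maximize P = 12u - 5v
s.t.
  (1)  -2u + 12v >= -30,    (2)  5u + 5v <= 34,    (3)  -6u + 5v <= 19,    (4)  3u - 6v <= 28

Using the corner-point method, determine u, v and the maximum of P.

Corner points and P = 12u - 5v:
  (-189/31, -109/31) → P = -1723/31
  (13/2, -17/12) → P = 1021/12
  (15/11, 299/55) → P = -119/11
  (344/45, -38/45) → P = 4318/45

At the optimal vertex, 5u + 5v = 34 and 3u - 6v = 28.
Solving simultaneously gives u = 344/45, v = -38/45.

u = 344/45, v = -38/45, maximum P = 4318/45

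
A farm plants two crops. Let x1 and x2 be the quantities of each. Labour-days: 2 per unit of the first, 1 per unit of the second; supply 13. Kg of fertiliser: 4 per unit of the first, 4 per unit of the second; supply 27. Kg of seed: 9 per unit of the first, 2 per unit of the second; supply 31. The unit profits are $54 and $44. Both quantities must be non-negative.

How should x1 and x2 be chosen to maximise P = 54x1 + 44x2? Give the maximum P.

Feasible corners and P = 54x1 + 44x2:
  (0, 0) → P = 0
  (0, 27/4) → P = 297
  (31/9, 0) → P = 186
  (5/2, 17/4) → P = 322

The optimum lies where 4x1 + 4x2 = 27 and 9x1 + 2x2 = 31.
Solving simultaneously gives x1 = 5/2, x2 = 17/4.

x1 = 5/2, x2 = 17/4, maximum P = 322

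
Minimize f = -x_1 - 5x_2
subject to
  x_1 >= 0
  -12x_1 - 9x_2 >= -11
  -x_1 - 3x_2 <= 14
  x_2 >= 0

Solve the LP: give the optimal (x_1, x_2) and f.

Corner points and f = -x_1 - 5x_2:
  (0, 11/9) → f = -55/9
  (0, 0) → f = 0
  (11/12, 0) → f = -11/12

x_1 = 0, x_2 = 11/9, minimum f = -55/9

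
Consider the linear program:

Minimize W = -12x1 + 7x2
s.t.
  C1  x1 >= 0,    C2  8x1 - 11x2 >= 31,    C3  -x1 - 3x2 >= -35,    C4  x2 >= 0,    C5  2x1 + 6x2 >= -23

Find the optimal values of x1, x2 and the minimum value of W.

Extreme points and W = -12x1 + 7x2:
  (478/35, 249/35) → W = -3993/35
  (31/8, 0) → W = -93/2
  (35, 0) → W = -420

The optimum lies where -x1 - 3x2 = -35 and x2 = 0.
Solving simultaneously gives x1 = 35, x2 = 0.

x1 = 35, x2 = 0, minimum W = -420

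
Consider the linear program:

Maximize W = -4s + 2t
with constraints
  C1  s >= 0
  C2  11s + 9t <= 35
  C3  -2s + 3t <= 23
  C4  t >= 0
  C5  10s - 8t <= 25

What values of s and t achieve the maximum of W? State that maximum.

s = 0, t = 35/9, maximum W = 70/9

Vertices and W = -4s + 2t:
  (0, 35/9) → W = 70/9
  (0, 0) → W = 0
  (505/178, 75/178) → W = -935/89
  (5/2, 0) → W = -10

The optimum lies where s = 0 and 11s + 9t = 35.
Solving simultaneously gives s = 0, t = 35/9.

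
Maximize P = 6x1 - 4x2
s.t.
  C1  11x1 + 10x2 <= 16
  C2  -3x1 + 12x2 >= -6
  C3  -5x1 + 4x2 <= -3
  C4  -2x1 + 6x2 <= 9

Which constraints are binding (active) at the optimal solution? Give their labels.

Feasible corners and P = 6x1 - 4x2:
  (14/9, -1/9) → P = 88/9
  (1, 1/2) → P = 4
  (1/4, -7/16) → P = 13/4

The maximum is at (14/9, -1/9). Substituting into each constraint, equality holds for C1 and C2; the remaining constraints have slack.

C1 and C2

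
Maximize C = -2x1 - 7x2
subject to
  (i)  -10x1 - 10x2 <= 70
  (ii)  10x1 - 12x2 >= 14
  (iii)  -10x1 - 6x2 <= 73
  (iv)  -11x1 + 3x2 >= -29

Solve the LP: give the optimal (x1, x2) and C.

x1 = 4/7, x2 = -53/7, maximum C = 363/7

Feasible corners and C = -2x1 - 7x2:
  (-35/11, -42/11) → C = 364/11
  (4/7, -53/7) → C = 363/7
  (3, 4/3) → C = -46/3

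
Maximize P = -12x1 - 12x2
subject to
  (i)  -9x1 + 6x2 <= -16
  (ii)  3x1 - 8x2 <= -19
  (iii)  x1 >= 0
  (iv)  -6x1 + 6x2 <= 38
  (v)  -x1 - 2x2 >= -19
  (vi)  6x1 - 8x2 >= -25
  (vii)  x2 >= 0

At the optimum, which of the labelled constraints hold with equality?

Feasible corners and P = -12x1 - 12x2:
  (121/27, 73/18) → P = -922/9
  (73/12, 155/24) → P = -301/2
  (57/7, 38/7) → P = -1140/7

The maximum is at (121/27, 73/18). Substituting into each constraint, equality holds for (i) and (ii); the remaining constraints have slack.

(i) and (ii)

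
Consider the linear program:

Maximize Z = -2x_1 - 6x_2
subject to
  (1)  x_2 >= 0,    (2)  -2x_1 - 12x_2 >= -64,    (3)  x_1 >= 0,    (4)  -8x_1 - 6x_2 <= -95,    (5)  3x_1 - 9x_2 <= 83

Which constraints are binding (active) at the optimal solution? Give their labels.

(1) and (4)

Vertices and Z = -2x_1 - 6x_2:
  (95/8, 0) → Z = -95/4
  (83/3, 0) → Z = -166/3
  (9, 23/6) → Z = -41
  (262/9, 13/27) → Z = -550/9

The maximum is at (95/8, 0). Substituting into each constraint, equality holds for (1) and (4); the remaining constraints have slack.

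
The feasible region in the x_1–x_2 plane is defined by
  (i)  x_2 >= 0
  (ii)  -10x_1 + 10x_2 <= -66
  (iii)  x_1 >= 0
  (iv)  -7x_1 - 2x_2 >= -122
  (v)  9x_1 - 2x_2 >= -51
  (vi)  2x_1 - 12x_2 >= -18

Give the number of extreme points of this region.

Intersecting each pair of boundary lines and keeping only the points that satisfy every inequality leaves:
  (33/5, 0)
  (122/7, 0)
  (243/25, 78/25)
  (357/22, 185/44)

4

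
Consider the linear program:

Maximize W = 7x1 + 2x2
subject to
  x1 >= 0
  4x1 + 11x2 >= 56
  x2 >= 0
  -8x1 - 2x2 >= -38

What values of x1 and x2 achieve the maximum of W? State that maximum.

x1 = 0, x2 = 19, maximum W = 38

Feasible corners and W = 7x1 + 2x2:
  (0, 56/11) → W = 112/11
  (0, 19) → W = 38
  (153/40, 37/10) → W = 1367/40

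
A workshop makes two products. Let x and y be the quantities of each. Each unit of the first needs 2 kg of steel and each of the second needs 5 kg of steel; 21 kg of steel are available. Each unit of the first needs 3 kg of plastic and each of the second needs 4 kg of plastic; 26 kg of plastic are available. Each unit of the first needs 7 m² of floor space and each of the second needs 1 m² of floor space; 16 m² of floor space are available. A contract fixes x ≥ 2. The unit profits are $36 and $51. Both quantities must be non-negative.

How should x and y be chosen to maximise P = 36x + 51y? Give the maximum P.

Corner points and P = 36x + 51y:
  (16/7, 0) → P = 576/7
  (2, 0) → P = 72
  (2, 2) → P = 174

x = 2, y = 2, maximum P = 174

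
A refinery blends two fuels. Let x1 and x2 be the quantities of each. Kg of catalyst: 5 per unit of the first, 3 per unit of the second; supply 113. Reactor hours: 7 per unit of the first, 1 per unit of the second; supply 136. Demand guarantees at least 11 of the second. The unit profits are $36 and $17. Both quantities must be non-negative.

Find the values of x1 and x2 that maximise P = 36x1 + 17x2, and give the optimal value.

Feasible corners and P = 36x1 + 17x2:
  (0, 113/3) → P = 1921/3
  (0, 11) → P = 187
  (16, 11) → P = 763

The binding constraints are 5x1 + 3x2 = 113 and x2 = 11.
Solving simultaneously gives x1 = 16, x2 = 11.

x1 = 16, x2 = 11, maximum P = 763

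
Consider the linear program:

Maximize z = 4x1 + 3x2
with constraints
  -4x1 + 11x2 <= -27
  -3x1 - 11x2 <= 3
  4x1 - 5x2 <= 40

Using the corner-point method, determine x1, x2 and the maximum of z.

x1 = 305/24, x2 = 13/6, maximum z = 172/3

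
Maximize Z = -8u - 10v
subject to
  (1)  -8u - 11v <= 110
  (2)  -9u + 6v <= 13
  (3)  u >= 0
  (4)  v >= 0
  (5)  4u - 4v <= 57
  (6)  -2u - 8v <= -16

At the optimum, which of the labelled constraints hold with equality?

(3) and (6)

Vertices and Z = -8u - 10v:
  (0, 13/6) → Z = -65/3
  (0, 2) → Z = -20
  (57/4, 0) → Z = -114
  (8, 0) → Z = -64
The feasible region is unbounded (it extends along (1, 1), (2, 3)), but Z strictly decreases along every unbounded feasible direction, so there is no improving ray and the maximum is attained at a vertex.

The maximum is at (0, 2). Substituting into each constraint, equality holds for (3) and (6); the remaining constraints have slack.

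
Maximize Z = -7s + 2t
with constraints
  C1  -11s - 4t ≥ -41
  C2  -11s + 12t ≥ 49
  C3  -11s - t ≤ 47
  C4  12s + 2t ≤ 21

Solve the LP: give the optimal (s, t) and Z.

Feasible corners and Z = -7s + 2t:
  (-229/33, 88/3) → Z = 3539/33
  (1/13, 261/26) → Z = 254/13
  (-613/143, 2/13) → Z = 4335/143
  (77/83, 819/166) → Z = 280/83

The optimum lies where -11s - 4t = -41 and -11s - t = 47.
Solving simultaneously gives s = -229/33, t = 88/3.

s = -229/33, t = 88/3, maximum Z = 3539/33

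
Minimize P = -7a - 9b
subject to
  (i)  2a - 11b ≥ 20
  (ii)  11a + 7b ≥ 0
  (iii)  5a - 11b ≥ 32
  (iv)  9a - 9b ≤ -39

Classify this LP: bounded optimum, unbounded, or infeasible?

infeasible

The boundaries 2a - 11b = 20 and 5a - 11b = 32 meet at (4, -12/11), but that point violates 9a - 9b ≤ -39. Every candidate vertex is excluded by some other constraint, so the feasible region is empty.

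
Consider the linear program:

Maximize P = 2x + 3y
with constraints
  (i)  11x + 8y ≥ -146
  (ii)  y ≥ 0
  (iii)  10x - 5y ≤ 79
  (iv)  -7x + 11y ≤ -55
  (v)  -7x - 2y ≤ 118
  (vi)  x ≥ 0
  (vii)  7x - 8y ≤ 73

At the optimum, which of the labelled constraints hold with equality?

Corner points and P = 2x + 3y:
  (79/10, 0) → P = 79/5
  (55/7, 0) → P = 110/7
  (198/25, 1/25) → P = 399/25

The maximum is at (198/25, 1/25). Substituting into each constraint, equality holds for (iii) and (iv); the remaining constraints have slack.

(iii) and (iv)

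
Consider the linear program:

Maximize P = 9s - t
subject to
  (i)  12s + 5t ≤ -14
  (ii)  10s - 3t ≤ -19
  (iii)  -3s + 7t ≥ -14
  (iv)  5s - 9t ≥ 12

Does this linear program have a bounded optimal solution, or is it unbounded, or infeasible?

Feasible corners and P = 9s - t:
  (-175/61, -197/61) → P = -1378/61
  (-69/25, -43/15) → P = -1648/75
  (-21/4, -17/4) → P = -43
The feasible region has finitely many vertices and no improving ray; the maximum is -1648/75 at (-69/25, -43/15).

bounded optimum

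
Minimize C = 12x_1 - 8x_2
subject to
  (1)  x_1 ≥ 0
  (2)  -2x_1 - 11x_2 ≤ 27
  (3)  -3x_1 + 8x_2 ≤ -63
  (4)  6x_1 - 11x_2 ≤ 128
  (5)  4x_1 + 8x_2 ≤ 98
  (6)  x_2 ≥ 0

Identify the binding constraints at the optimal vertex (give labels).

Corner points and C = 12x_1 - 8x_2:
  (331/15, 2/5) → C = 1308/5
  (21, 0) → C = 252
  (64/3, 0) → C = 256

The minimum is at (21, 0). Substituting into each constraint, equality holds for (3) and (6); the remaining constraints have slack.

(3) and (6)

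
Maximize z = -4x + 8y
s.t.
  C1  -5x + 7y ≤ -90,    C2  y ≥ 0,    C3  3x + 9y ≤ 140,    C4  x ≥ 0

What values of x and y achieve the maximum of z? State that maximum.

Vertices and z = -4x + 8y:
  (18, 0) → z = -72
  (895/33, 215/33) → z = -620/11
  (140/3, 0) → z = -560/3

x = 895/33, y = 215/33, maximum z = -620/11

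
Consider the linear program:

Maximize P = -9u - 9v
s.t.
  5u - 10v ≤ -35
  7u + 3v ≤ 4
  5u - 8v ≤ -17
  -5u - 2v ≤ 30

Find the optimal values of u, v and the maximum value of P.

At the optimal vertex, 5u - 10v = -35 and -5u - 2v = 30.
Solving simultaneously gives u = -37/6, v = 5/12.

u = -37/6, v = 5/12, maximum P = 207/4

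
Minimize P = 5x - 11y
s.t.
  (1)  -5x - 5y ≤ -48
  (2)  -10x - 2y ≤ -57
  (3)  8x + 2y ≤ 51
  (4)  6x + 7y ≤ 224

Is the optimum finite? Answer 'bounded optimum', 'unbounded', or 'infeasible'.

bounded optimum

Extreme points and P = 5x - 11y:
  (189/40, 39/8) → P = -30
  (53/10, 43/10) → P = -104/5
  (3, 27/2) → P = -267/2
The feasible region has finitely many vertices and no improving ray; the minimum is -267/2 at (3, 27/2).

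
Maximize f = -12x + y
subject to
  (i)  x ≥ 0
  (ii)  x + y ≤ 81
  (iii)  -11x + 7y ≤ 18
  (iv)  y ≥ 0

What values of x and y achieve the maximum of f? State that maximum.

x = 0, y = 18/7, maximum f = 18/7

Feasible corners and f = -12x + y:
  (0, 18/7) → f = 18/7
  (0, 0) → f = 0
  (61/2, 101/2) → f = -631/2
  (81, 0) → f = -972

The binding constraints are x = 0 and -11x + 7y = 18.
Solving simultaneously gives x = 0, y = 18/7.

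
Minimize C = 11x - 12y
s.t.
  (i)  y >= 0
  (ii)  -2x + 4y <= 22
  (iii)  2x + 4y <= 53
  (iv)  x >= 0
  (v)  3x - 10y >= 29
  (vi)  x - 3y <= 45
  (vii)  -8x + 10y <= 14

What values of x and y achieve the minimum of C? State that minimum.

Vertices and C = 11x - 12y:
  (53/2, 0) → C = 583/2
  (29/3, 0) → C = 319/3
  (323/16, 101/32) → C = 2947/16

x = 29/3, y = 0, minimum C = 319/3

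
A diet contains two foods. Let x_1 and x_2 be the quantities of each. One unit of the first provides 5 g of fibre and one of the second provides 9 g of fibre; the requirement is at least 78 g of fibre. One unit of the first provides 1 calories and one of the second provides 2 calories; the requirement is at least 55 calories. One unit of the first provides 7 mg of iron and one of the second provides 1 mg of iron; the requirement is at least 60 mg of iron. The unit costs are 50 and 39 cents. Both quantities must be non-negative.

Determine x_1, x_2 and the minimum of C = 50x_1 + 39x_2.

x_1 = 5, x_2 = 25, minimum C = 1225

Vertices and C = 50x_1 + 39x_2:
  (0, 60) → C = 2340
  (55, 0) → C = 2750
  (5, 25) → C = 1225
The feasible region is unbounded (it extends along (0, 1), (1, 0)), but C strictly increases along every unbounded feasible direction, so there is no improving ray and the minimum is attained at a vertex.

The optimum lies where x_1 + 2x_2 = 55 and 7x_1 + x_2 = 60.
Solving simultaneously gives x_1 = 5, x_2 = 25.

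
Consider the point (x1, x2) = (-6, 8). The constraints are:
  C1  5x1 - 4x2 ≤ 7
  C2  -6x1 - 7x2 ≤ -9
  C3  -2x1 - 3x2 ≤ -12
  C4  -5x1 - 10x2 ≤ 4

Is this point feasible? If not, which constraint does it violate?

C1: -62 ≤ 7 ✓
C2: -20 ≤ -9 ✓
C3: -12 ≤ -12 ✓
C4: -50 ≤ 4 ✓

feasible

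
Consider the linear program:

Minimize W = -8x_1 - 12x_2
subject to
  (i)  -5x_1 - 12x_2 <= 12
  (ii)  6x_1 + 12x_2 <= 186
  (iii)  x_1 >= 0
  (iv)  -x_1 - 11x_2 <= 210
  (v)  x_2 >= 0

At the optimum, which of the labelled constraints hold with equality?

(ii) and (v)

Vertices and W = -8x_1 - 12x_2:
  (0, 31/2) → W = -186
  (31, 0) → W = -248
  (0, 0) → W = 0

The minimum is at (31, 0). Substituting into each constraint, equality holds for (ii) and (v); the remaining constraints have slack.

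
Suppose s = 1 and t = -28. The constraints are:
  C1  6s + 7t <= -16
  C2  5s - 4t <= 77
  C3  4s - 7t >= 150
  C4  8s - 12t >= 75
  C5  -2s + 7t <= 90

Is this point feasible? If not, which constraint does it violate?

Constraint C2: 5s - 4t = 117, which is not ≤ 77. All other constraints are satisfied.

not feasible — violates C2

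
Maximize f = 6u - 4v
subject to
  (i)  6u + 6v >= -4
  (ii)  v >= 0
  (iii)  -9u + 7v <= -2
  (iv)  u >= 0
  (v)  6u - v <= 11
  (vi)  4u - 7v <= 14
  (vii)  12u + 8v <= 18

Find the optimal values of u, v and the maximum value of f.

u = 3/2, v = 0, maximum f = 9

Corner points and f = 6u - 4v:
  (2/9, 0) → f = 4/3
  (3/2, 0) → f = 9
  (71/78, 23/26) → f = 25/13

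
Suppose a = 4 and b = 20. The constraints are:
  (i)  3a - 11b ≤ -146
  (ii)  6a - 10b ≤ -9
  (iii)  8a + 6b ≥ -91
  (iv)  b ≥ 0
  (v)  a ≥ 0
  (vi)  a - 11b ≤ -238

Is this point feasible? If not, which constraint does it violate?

Constraint (vi): a - 11b = -216, which is not ≤ -238. All other constraints are satisfied.

not feasible — violates (vi)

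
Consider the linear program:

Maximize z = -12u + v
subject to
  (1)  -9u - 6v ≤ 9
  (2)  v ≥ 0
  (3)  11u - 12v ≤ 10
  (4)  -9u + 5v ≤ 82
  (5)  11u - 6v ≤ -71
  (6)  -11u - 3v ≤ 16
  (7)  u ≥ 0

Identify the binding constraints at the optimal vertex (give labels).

Feasible corners and z = -12u + v:
  (137, 263) → z = -1381
  (0, 82/5) → z = 82/5
  (0, 71/6) → z = 71/6

The maximum is at (0, 82/5). Substituting into each constraint, equality holds for (4) and (7); the remaining constraints have slack.

(4) and (7)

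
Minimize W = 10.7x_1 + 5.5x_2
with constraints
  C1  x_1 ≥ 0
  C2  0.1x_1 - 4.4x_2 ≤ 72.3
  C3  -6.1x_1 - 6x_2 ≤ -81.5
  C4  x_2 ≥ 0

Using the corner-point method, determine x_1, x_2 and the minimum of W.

x_1 = 0, x_2 = 163/12, minimum W = 1793/24

Extreme points and W = 10.7x_1 + 5.5x_2:
  (0, 163/12) → W = 1793/24
  (723, 0) → W = 77361/10
  (815/61, 0) → W = 17441/122
The feasible region is unbounded (it extends along (0, 1), (44, 1)), but W strictly increases along every unbounded feasible direction, so there is no improving ray and the minimum is attained at a vertex.

At the optimal vertex, x_1 = 0 and -6.1x_1 - 6x_2 = -81.5.
Solving simultaneously gives x_1 = 0, x_2 = 163/12.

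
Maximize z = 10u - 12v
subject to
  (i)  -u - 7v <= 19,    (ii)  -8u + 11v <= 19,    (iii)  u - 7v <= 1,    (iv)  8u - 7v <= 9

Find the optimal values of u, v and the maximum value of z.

Extreme points and z = 10u - 12v:
  (-16/5, -3/5) → z = -124/5
  (29/4, 7) → z = -23/2
  (8/7, 1/49) → z = 548/49

The optimum lies where u - 7v = 1 and 8u - 7v = 9.
Solving simultaneously gives u = 8/7, v = 1/49.

u = 8/7, v = 1/49, maximum z = 548/49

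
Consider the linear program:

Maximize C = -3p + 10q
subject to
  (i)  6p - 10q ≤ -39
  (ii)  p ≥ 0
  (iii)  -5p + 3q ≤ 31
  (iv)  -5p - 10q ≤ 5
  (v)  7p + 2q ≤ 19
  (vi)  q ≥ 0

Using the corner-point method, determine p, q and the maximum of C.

Vertices and C = -3p + 10q:
  (0, 39/10) → C = 39
  (56/41, 387/82) → C = 1767/41
  (0, 19/2) → C = 95

At the optimal vertex, p = 0 and 7p + 2q = 19.
Solving simultaneously gives p = 0, q = 19/2.

p = 0, q = 19/2, maximum C = 95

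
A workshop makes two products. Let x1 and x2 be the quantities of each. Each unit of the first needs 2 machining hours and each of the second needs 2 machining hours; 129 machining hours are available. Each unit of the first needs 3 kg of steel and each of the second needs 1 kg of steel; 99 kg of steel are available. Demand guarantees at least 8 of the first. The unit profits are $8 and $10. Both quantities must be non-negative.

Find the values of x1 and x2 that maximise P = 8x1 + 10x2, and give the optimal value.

x1 = 8, x2 = 113/2, maximum P = 629

Corner points and P = 8x1 + 10x2:
  (33, 0) → P = 264
  (8, 0) → P = 64
  (69/4, 189/4) → P = 1221/2
  (8, 113/2) → P = 629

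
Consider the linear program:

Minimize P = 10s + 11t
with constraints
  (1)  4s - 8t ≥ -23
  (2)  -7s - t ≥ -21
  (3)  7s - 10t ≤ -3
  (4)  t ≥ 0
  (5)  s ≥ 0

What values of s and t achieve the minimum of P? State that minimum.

Feasible corners and P = 10s + 11t:
  (29/12, 49/12) → P = 829/12
  (0, 23/8) → P = 253/8
  (207/77, 24/11) → P = 3918/77
  (0, 3/10) → P = 33/10

The optimum lies where 7s - 10t = -3 and s = 0.
Solving simultaneously gives s = 0, t = 3/10.

s = 0, t = 3/10, minimum P = 33/10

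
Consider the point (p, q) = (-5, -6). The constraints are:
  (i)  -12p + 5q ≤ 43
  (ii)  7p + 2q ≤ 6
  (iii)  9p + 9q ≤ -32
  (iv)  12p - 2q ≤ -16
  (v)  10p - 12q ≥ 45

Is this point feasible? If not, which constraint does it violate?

Constraint (v): 10p - 12q = 22, which is not ≥ 45. All other constraints are satisfied.

not feasible — violates (v)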